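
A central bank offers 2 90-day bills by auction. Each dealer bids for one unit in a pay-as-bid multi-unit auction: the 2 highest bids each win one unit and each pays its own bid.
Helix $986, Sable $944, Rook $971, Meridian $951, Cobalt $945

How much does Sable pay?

Sable pays $0

Bids ranked high→low: 986 (Helix), 971 (Rook), 951 (Meridian), 945 (Cobalt), …
The 2 highest are Helix, Rook.
Sable does not win → $0.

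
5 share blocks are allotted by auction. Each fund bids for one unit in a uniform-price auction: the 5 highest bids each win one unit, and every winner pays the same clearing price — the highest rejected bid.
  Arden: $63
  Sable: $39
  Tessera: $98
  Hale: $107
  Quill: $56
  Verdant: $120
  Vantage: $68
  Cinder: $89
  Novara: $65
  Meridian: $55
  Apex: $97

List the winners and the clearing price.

Verdant, Hale, Tessera, Apex, Cinder; each pays $68

Bids ranked high→low: 120 (Verdant), 107 (Hale), 98 (Tessera), 97 (Apex), 89 (Cinder), 68 (Vantage), 65 (Novara), …
Top 5: Verdant, Hale, Tessera, Apex, Cinder.
Highest unsuccessful bid: $68 → clearing price.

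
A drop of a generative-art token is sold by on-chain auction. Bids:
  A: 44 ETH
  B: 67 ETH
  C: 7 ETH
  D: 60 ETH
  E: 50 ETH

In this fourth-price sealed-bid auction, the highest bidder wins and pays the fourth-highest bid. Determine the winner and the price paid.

Fourth-price sealed-bid auction: the highest bidder wins and pays the fourth-highest bid.
Sorting bids: 67 (B) > 60 (D) > 50 (E) > 44 (A) > 7 (C)
B wins; payment is bid #4 in the ranking = 44 ETH.

B pays 44 ETH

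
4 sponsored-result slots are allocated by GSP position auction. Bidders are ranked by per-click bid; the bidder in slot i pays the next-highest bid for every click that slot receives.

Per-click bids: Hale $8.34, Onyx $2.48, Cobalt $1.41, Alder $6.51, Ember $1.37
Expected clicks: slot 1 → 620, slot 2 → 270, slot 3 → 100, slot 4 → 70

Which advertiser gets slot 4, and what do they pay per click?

Cobalt; $1.37 per click

Sorting advertisers: $8.34 (Hale) > $6.51 (Alder) > $2.48 (Onyx) > $1.41 (Cobalt) > $1.37 (Ember)
Slot 4 goes to the fourth-ranked bidder, Cobalt, who pays the next bid down: $1.37/click.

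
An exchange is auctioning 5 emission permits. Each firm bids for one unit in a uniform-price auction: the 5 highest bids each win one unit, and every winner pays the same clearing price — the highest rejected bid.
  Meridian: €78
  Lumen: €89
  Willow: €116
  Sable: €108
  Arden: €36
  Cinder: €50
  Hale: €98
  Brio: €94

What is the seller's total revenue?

Sorting: 116 (Willow), 108 (Sable), 98 (Hale), 94 (Brio), 89 (Lumen), 78 (Meridian), 50 (Cinder), …
Winners (5 units): Willow, Sable, Hale, Brio, Lumen.
Clearing price = highest rejected bid = €78.
Total revenue = 5 × €78 = €390.

Total revenue: €390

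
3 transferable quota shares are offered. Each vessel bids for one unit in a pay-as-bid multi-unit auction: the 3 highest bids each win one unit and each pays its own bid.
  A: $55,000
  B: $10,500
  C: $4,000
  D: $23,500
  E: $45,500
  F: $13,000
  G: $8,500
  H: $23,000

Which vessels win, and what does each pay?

Bids ranked high→low: 55,000 (A), 45,500 (E), 23,500 (D), 23,000 (H), 13,000 (F), …
The 3 highest are A, E, D.
Each winner pays its own bid: A $55,000, E $45,500, D $23,500.

A $55,000, E $45,500, D $23,500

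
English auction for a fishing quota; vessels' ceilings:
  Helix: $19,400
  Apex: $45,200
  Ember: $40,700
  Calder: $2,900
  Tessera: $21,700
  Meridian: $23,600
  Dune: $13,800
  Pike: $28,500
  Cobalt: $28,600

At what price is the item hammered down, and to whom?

Apex wins at $40,700

Limits ranked: 45,200 (Apex) > 40,700 (Ember) > 28,600 (Cobalt) > 28,500 (Pike) > 23,600 (Meridian) > 21,700 (Tessera) > …
Once the price passes $40,700, only Apex is left; the hammer falls at Ember's limit of $40,700.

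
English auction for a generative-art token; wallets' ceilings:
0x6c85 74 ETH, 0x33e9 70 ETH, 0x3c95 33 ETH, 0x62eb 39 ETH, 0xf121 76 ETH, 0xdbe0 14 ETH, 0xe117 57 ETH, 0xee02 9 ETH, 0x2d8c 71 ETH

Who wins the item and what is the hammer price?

0xf121 wins at 74 ETH

Ascending (English) auction: the price rises until one bidder remains; the winner pays the price at which the last rival dropped out.
Limits ranked: 76 (0xf121) > 74 (0x6c85) > 71 (0x2d8c) > 70 (0x33e9) > 57 (0xe117) > 39 (0x62eb) > …
Bidding ends when 0x6c85 exits at 74 ETH; 0xf121 takes it.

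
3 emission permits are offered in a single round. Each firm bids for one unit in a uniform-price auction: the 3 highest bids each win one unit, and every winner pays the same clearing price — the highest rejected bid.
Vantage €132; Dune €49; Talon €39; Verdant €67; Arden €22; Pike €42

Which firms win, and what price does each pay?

Sorting: 132 (Vantage), 67 (Verdant), 49 (Dune), 42 (Pike), 39 (Talon), …
Winners (3 units): Vantage, Verdant, Dune.
Highest unsuccessful bid: €42 → clearing price.

Vantage, Verdant, Dune; each pays €42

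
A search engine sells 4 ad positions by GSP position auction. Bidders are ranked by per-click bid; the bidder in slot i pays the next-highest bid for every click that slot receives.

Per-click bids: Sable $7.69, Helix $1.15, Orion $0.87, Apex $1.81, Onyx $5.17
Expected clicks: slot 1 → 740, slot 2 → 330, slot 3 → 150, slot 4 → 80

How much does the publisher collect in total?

Ranked by bid: $7.69 (Sable) > $5.17 (Onyx) > $1.81 (Apex) > $1.15 (Helix) > $0.87 (Orion)
Slot 1: Sable pays $5.17 × 740 = $3825.80
Slot 2: Onyx pays $1.81 × 330 = $597.30
Slot 3: Apex pays $1.15 × 150 = $172.50
Slot 4: Helix pays $0.87 × 80 = $69.60
Total = $4665.20

Total revenue: $4665.20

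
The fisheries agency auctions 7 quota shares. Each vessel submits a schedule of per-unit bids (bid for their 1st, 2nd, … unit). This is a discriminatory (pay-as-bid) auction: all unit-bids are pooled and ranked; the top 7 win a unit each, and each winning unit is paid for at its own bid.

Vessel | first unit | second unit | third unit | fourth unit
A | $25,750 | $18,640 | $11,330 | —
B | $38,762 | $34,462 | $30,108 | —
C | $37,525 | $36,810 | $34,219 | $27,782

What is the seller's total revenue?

Total revenue: $239,668

All unit-bids, highest first — top 7: 38,762 (B-1), 37,525 (C-1), 36,810 (C-2), 34,462 (B-2), 34,219 (C-3), 30,108 (B-3), 27,782 (C-4)
Next rejected bid: $25,750 (not a price — pay-as-bid).
Each winning unit pays its own bid.
Revenue = 38,762 + 37,525 + 36,810 + 34,462 + 34,219 + 30,108 + 27,782 = $239,668.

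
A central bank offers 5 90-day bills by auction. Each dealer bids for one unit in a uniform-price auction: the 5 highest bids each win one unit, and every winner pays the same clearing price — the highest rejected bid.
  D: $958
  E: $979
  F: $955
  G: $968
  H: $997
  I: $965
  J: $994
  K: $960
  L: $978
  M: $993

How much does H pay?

H pays $968

Sorting: 997 (H), 994 (J), 993 (M), 979 (E), 978 (L), 968 (G), 965 (I), …
Winners (5 units): H, J, M, E, L.
Highest unsuccessful bid: $968 → clearing price.
H wins → pays $968.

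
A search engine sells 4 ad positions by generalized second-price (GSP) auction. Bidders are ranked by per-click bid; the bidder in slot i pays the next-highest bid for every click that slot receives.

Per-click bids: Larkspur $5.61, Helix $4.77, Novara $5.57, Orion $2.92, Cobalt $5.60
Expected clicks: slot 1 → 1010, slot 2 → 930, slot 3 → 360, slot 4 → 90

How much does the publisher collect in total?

Sorting advertisers: $5.61 (Larkspur) > $5.60 (Cobalt) > $5.57 (Novara) > $4.77 (Helix) > $2.92 (Orion)
Slot 1: Larkspur pays $5.60 × 1010 = $5656.00
Slot 2: Cobalt pays $5.57 × 930 = $5180.10
Slot 3: Novara pays $4.77 × 360 = $1717.20
Slot 4: Helix pays $2.92 × 90 = $262.80
Total = $12816.10

Total revenue: $12816.10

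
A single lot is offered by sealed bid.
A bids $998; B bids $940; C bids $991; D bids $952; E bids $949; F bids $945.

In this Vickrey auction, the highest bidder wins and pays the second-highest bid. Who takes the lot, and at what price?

A pays $991

Rule: the highest bidder wins and pays the second-highest bid.
Sorting bids: 998 (A) > 991 (C) > 952 (D) > 949 (E) > 945 (F) > 940 (B)
A is highest; pays the second-highest bid, $991.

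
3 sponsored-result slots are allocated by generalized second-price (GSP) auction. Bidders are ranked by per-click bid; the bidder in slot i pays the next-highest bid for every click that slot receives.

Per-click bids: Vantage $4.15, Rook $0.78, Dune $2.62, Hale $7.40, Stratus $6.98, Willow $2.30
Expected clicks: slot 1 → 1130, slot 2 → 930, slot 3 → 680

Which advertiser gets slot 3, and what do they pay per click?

Vantage; $2.62 per click

Ranked by bid: $7.40 (Hale) > $6.98 (Stratus) > $4.15 (Vantage) > $2.62 (Dune) > …
Slot 3 goes to the third-ranked bidder, Vantage, who pays the next bid down: $2.62/click.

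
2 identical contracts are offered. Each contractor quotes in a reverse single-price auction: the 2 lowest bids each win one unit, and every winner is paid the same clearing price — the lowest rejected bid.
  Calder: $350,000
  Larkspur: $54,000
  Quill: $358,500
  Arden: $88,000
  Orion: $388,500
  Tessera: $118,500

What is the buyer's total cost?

Total cost: $237,000

Ordering the bids: 54,000 (Larkspur), 88,000 (Arden), 118,500 (Tessera), 350,000 (Calder), …
The 2 lowest are Larkspur, Arden.
Lowest unsuccessful bid: $118,500 → clearing price.
Total cost = 2 × $118,500 = $237,000.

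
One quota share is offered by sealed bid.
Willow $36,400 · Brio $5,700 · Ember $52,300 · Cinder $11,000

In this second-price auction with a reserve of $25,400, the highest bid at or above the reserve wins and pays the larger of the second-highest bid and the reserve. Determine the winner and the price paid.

Ember pays $36,400

Bids ranked: 52,300 (Ember) > 36,400 (Willow) > 11,000 (Cinder) > 5,700 (Brio)
Highest eligible bid: Ember at $52,300.
max(second-highest $36,400, reserve $25,400) = $36,400; the reserve does not bind.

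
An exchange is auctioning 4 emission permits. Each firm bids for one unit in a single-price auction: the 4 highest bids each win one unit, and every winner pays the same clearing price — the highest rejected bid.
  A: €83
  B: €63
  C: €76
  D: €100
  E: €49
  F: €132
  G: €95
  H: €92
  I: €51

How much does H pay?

Ordering the bids: 132 (F), 100 (D), 95 (G), 92 (H), 83 (A), 76 (C), …
Top 4: F, D, G, H.
Clearing price = highest rejected bid = €83.
H wins → pays €83.

H pays €83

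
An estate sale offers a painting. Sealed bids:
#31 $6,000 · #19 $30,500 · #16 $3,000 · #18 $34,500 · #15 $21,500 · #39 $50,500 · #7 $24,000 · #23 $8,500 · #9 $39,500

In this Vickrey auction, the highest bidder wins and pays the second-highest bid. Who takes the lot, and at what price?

#39 pays $39,500

Rule: the highest bidder wins and pays the second-highest bid.
Bids in order: 50,500 (#39) > 39,500 (#9) > 34,500 (#18) > 30,500 (#19) > 24,000 (#7) > 21,500 (#15) > …
Second-price: #39 pays #9's bid of $39,500.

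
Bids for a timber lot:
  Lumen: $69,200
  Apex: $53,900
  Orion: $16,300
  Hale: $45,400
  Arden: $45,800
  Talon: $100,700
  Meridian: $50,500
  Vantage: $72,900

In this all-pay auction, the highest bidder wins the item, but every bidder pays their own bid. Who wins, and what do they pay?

All-pay auction: the highest bidder wins the item, but every bidder pays their own bid.
Sorting bids: 100,700 (Talon) > 72,900 (Vantage) > 69,200 (Lumen) > 53,900 (Apex) > 50,500 (Meridian) > 45,800 (Arden) > …
Talon is highest and takes the item; every bidder forfeits their bid.

Talon pays $100,700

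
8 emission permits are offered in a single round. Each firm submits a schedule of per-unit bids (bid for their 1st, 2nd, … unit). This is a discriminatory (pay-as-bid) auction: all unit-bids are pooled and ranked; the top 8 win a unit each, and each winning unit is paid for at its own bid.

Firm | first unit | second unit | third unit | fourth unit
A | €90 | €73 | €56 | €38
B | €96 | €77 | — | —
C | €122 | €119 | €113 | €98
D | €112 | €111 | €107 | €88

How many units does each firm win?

B 1, C 4, D 3

All unit-bids, highest first — top 8: 122 (C-1), 119 (C-2), 113 (C-3), 112 (D-1), 111 (D-2), 107 (D-3), 98 (C-4), 96 (B-1)
Next rejected bid: €90 (not a price — pay-as-bid).
Allocation: B 1, C 4, D 3.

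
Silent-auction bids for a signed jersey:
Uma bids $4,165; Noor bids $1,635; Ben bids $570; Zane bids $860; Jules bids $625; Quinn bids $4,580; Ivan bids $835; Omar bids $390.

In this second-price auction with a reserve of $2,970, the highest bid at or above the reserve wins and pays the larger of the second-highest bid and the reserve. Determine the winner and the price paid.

Bids in order: 4,580 (Quinn) > 4,165 (Uma) > 1,635 (Noor) > 860 (Zane) > 835 (Ivan) > 625 (Jules) > …
Quinn has the top bid at or above the reserve ($4,580).
Second-highest bid $4,165 exceeds the reserve $2,970 → payment $4,165.

Quinn pays $4,165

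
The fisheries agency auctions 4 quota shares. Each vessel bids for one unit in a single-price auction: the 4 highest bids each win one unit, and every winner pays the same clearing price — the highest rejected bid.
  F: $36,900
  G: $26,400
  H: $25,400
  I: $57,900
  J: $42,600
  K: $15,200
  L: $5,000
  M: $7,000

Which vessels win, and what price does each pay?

Ordering the bids: 57,900 (I), 42,600 (J), 36,900 (F), 26,400 (G), 25,400 (H), 15,200 (K), …
Winners (4 units): I, J, F, G.
First losing bid is H's $25,400, which sets the uniform price.

I, J, F, G; each pays $25,400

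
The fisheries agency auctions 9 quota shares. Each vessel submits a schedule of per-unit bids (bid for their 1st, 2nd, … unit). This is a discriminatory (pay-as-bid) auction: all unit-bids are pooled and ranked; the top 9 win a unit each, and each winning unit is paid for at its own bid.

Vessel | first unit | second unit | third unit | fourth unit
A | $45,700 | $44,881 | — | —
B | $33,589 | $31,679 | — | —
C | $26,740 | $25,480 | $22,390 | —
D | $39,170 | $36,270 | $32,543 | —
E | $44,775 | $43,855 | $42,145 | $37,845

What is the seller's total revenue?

Total revenue: $368,230

Pooled unit-bids ranked (top 9): 45,700 (A-1), 44,881 (A-2), 44,775 (E-1), 43,855 (E-2), 42,145 (E-3), 39,170 (D-1), 37,845 (E-4), 36,270 (D-2), 33,589 (B-1)
Next rejected bid: $32,543 (not a price — pay-as-bid).
Each winning unit pays its own bid.
Revenue = 45,700 + 44,881 + 44,775 + 43,855 + 42,145 + 39,170 + 37,845 + 36,270 + 33,589 = $368,230.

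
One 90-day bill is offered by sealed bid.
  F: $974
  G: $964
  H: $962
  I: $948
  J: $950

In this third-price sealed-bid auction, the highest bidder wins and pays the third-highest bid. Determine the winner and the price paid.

F pays $962

Third-price sealed-bid auction: the highest bidder wins and pays the third-highest bid.
Sorting bids: 974 (F) > 964 (G) > 962 (H) > 950 (J) > 948 (I)
F wins; payment is bid #3 in the ranking = $962.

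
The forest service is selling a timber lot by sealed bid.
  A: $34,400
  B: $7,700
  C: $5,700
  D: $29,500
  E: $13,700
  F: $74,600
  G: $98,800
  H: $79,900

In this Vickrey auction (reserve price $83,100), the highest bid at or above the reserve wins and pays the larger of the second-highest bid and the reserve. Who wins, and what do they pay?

Sorting bids: 98,800 (G) > 79,900 (H) > 74,600 (F) > 34,400 (A) > 29,500 (D) > 13,700 (E) > …
G has the top bid at or above the reserve ($98,800).
max(second-highest $79,900, reserve $83,100) = $83,100.

G pays $83,100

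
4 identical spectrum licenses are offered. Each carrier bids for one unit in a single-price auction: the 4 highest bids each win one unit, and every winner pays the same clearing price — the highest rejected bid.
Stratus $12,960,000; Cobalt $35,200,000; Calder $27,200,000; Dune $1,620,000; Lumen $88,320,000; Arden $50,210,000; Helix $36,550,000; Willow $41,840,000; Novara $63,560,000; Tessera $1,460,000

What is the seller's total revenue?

Total revenue: $146,200,000

Bids ranked high→low: 88,320,000 (Lumen), 63,560,000 (Novara), 50,210,000 (Arden), 41,840,000 (Willow), 36,550,000 (Helix), 35,200,000 (Cobalt), …
Top 4: Lumen, Novara, Arden, Willow.
Clearing price = highest rejected bid = $36,550,000.
Total revenue = 4 × $36,550,000 = $146,200,000.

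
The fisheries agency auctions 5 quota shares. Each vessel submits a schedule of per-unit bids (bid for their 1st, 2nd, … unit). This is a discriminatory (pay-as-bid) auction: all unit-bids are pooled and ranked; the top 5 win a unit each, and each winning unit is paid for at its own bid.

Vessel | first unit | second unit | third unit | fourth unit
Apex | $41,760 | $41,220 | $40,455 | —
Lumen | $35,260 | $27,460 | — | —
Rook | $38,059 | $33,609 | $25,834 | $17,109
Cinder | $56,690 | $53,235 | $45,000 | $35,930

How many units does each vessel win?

Apex 2, Cinder 3

Pooled unit-bids ranked (top 5): 56,690 (Cinder-1), 53,235 (Cinder-2), 45,000 (Cinder-3), 41,760 (Apex-1), 41,220 (Apex-2)
Next rejected bid: $40,455 (not a price — pay-as-bid).
Allocation: Apex 2, Cinder 3.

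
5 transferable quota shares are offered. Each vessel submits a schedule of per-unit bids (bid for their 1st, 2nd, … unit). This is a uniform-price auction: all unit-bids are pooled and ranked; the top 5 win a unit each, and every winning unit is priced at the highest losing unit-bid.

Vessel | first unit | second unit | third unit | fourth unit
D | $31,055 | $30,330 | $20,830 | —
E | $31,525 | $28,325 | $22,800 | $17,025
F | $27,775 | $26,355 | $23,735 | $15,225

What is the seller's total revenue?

Total revenue: $131,775

Pooled unit-bids ranked (top 5): 31,525 (E-1), 31,055 (D-1), 30,330 (D-2), 28,325 (E-2), 27,775 (F-1)
The (k+1)-th unit-bid is $26,355.
Allocation: D 2, E 2, F 1. Every unit priced at $26,355.
Revenue = 5 × 26,355 = $131,775.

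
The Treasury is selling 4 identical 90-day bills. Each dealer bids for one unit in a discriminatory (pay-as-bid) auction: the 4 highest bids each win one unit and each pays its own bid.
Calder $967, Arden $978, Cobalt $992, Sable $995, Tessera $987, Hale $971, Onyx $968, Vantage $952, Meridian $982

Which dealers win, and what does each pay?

Sable $995, Cobalt $992, Tessera $987, Meridian $982

Ordering the bids: 995 (Sable), 992 (Cobalt), 987 (Tessera), 982 (Meridian), 978 (Arden), 971 (Hale), …
Winners (4 units): Sable, Cobalt, Tessera, Meridian.
Each winner pays its own bid: Sable $995, Cobalt $992, Tessera $987, Meridian $982.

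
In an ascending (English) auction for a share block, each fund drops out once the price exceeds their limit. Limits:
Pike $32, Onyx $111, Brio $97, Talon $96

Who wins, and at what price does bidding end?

Onyx wins at $97

Limits ranked: 111 (Onyx) > 97 (Brio) > 96 (Talon) > 32 (Pike)
Bidding ends when Brio exits at $97; Onyx takes it.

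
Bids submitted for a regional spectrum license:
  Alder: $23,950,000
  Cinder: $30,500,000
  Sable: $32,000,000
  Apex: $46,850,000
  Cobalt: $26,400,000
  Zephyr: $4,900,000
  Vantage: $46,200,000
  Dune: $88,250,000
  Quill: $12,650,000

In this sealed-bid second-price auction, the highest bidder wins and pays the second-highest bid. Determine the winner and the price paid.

Dune pays $46,850,000

Bids ranked: 88,250,000 (Dune) > 46,850,000 (Apex) > 46,200,000 (Vantage) > 32,000,000 (Sable) > 30,500,000 (Cinder) > 26,400,000 (Cobalt) > …
Dune is highest; pays the second-highest bid, $46,850,000.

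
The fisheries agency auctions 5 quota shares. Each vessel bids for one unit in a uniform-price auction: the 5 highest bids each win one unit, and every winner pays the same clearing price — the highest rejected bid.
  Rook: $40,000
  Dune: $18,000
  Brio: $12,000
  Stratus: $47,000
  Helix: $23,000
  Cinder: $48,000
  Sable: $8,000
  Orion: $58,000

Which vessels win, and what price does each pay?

Bids ranked high→low: 58,000 (Orion), 48,000 (Cinder), 47,000 (Stratus), 40,000 (Rook), 23,000 (Helix), 18,000 (Dune), 12,000 (Brio), …
Winners (5 units): Orion, Cinder, Stratus, Rook, Helix.
Clearing price = highest rejected bid = $18,000.

Orion, Cinder, Stratus, Rook, Helix; each pays $18,000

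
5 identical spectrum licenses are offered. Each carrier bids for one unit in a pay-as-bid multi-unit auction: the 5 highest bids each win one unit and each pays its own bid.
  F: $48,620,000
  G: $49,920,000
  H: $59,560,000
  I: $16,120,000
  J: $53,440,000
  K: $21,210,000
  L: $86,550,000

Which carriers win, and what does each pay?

Ordering the bids: 86,550,000 (L), 59,560,000 (H), 53,440,000 (J), 49,920,000 (G), 48,620,000 (F), 21,210,000 (K), 16,120,000 (I)
Top 5: L, H, J, G, F.
Each winner pays its own bid: L $86,550,000, H $59,560,000, J $53,440,000, G $49,920,000, F $48,620,000.

L $86,550,000, H $59,560,000, J $53,440,000, G $49,920,000, F $48,620,000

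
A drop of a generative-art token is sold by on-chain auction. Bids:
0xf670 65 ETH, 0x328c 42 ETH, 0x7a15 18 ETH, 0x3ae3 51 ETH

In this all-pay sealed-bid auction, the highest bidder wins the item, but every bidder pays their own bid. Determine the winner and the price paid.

0xf670 pays 65 ETH

Bids in order: 65 (0xf670) > 51 (0x3ae3) > 42 (0x328c) > 18 (0x7a15)
0xf670 is highest and takes the item; every bidder forfeits their bid.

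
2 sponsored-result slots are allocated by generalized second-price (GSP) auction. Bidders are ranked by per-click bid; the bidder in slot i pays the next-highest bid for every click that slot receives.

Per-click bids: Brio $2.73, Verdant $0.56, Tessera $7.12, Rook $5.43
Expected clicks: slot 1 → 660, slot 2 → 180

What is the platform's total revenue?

Total revenue: $4075.20

Sorting advertisers: $7.12 (Tessera) > $5.43 (Rook) > $2.73 (Brio) > …
Slot 1: Tessera pays $5.43 × 660 = $3583.80
Slot 2: Rook pays $2.73 × 180 = $491.40
Total = $4075.20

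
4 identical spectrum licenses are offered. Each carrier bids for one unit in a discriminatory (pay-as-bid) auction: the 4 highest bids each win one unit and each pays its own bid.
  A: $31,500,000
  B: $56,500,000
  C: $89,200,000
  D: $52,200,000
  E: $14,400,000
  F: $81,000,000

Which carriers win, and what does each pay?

C $89,200,000, F $81,000,000, B $56,500,000, D $52,200,000

Sorting: 89,200,000 (C), 81,000,000 (F), 56,500,000 (B), 52,200,000 (D), 31,500,000 (A), 14,400,000 (E)
The 4 highest are C, F, B, D.
Each winner pays its own bid: C $89,200,000, F $81,000,000, B $56,500,000, D $52,200,000.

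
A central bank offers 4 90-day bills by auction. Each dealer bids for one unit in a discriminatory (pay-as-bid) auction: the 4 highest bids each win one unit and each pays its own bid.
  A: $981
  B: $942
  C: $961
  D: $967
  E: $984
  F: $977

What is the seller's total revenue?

Total revenue: $3,909

Sorting: 984 (E), 981 (A), 977 (F), 967 (D), 961 (C), 942 (B)
Winners (4 units): E, A, F, D.
Total revenue = 984 + 981 + 977 + 967 = $3,909.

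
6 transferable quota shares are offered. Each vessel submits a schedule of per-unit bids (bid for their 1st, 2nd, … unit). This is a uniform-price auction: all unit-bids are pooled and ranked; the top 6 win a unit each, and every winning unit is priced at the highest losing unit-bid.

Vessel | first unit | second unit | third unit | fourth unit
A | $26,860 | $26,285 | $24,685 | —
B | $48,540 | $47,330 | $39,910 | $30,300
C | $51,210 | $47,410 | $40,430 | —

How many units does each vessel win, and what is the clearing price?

Pooled unit-bids ranked (top 6): 51,210 (C-1), 48,540 (B-1), 47,410 (C-2), 47,330 (B-2), 40,430 (C-3), 39,910 (B-3)
First bid not allocated: $30,300.
Allocation: B 3, C 3.

B 3, C 3; clearing price $30,300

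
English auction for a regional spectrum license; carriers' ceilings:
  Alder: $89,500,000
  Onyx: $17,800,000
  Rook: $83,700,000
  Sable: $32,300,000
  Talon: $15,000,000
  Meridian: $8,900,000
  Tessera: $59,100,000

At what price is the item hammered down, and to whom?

Limits in order: 89,500,000 (Alder) > 83,700,000 (Rook) > 59,100,000 (Tessera) > 32,300,000 (Sable) > 17,800,000 (Onyx) > 15,000,000 (Talon) > …
Once the price passes $83,700,000, only Alder is left; the hammer falls at Rook's limit of $83,700,000.

Alder wins at $83,700,000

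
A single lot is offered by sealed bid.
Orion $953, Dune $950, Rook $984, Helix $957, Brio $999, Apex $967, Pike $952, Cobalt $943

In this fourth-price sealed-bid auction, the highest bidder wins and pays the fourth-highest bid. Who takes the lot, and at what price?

Brio pays $957

Bids in order: 999 (Brio) > 984 (Rook) > 967 (Apex) > 957 (Helix) > 953 (Orion) > 952 (Pike) > …
Brio wins; payment is bid #4 in the ranking = $957.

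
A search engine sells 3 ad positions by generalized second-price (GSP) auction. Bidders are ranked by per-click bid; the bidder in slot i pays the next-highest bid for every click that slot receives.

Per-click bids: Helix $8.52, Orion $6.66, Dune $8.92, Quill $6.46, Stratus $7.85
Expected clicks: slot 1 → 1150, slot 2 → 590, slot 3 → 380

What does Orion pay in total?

Orion pays $0.00

Ranked by bid: $8.92 (Dune) > $8.52 (Helix) > $7.85 (Stratus) > $6.66 (Orion) > …
Orion ranks below slot 3 → no slot, pays nothing.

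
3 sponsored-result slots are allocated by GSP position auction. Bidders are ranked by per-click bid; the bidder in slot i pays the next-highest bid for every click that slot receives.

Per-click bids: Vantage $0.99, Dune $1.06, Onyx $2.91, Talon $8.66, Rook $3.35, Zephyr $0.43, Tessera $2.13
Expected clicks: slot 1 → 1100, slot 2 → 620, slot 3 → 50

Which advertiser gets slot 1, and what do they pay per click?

Talon; $3.35 per click

Ranked by bid: $8.66 (Talon) > $3.35 (Rook) > $2.91 (Onyx) > $2.13 (Tessera) > …
Slot 1 goes to the first-ranked bidder, Talon, who pays the next bid down: $3.35/click.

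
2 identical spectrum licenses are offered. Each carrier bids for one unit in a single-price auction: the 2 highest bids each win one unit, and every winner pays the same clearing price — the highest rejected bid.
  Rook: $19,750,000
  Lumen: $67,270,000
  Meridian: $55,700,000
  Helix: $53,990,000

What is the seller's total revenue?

Sorting: 67,270,000 (Lumen), 55,700,000 (Meridian), 53,990,000 (Helix), 19,750,000 (Rook)
Winners (2 units): Lumen, Meridian.
Clearing price = highest rejected bid = $53,990,000.
Total revenue = 2 × $53,990,000 = $107,980,000.

Total revenue: $107,980,000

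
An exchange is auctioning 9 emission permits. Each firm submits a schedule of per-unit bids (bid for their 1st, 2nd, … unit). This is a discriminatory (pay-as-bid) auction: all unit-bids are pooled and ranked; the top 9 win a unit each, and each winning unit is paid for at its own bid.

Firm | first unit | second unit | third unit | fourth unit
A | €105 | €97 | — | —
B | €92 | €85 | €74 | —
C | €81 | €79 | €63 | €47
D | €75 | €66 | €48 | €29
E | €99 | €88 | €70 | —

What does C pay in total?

C pays €160

Merging the schedules and taking the best 9: 105 (A-1), 99 (E-1), 97 (A-2), 92 (B-1), 88 (E-2), 85 (B-2), 81 (C-1), 79 (C-2), 75 (D-1)
Next rejected bid: €74 (not a price — pay-as-bid).
C's winning unit-bids: 81 + 79 = €160.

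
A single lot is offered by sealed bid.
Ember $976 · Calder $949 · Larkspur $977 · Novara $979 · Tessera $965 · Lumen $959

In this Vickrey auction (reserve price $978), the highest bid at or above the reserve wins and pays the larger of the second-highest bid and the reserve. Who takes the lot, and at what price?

Novara pays $978

Rule: the highest bid at or above the reserve wins and pays the larger of the second-highest bid and the reserve.
Bids ranked: 979 (Novara) > 977 (Larkspur) > 976 (Ember) > 965 (Tessera) > 959 (Lumen) > 949 (Calder)
Novara has the top bid at or above the reserve ($979).
max(second-highest $977, reserve $978) = $978.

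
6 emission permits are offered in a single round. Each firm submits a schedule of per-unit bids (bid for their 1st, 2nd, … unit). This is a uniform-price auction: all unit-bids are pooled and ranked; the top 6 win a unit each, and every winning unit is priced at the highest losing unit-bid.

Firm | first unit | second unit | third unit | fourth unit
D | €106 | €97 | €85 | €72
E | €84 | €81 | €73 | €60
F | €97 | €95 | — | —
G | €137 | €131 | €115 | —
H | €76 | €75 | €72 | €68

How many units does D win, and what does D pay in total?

D: 2 units, pays €190

Merging the schedules and taking the best 6: 137 (G-1), 131 (G-2), 115 (G-3), 106 (D-1), 97 (D-2), 97 (F-1)
Highest rejected unit-bid = €95.
D wins 2 unit(s) at €95 each.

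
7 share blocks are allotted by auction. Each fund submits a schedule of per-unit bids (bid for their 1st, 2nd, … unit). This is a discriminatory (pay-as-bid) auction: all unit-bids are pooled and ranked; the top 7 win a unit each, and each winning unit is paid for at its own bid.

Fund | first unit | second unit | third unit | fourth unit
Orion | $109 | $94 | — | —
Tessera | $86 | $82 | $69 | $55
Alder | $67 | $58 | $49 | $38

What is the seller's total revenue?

Merging the schedules and taking the best 7: 109 (Orion-1), 94 (Orion-2), 86 (Tessera-1), 82 (Tessera-2), 69 (Tessera-3), 67 (Alder-1), 58 (Alder-2)
Next rejected bid: $55 (not a price — pay-as-bid).
Each winning unit pays its own bid.
Revenue = 109 + 94 + 86 + 82 + 69 + 67 + 58 = $565.

Total revenue: $565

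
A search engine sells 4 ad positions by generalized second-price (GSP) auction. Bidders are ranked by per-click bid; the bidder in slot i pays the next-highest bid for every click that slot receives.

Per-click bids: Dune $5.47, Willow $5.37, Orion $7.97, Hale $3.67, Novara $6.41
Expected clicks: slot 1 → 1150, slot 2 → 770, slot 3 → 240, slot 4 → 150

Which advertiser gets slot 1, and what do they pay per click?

Ranked by bid: $7.97 (Orion) > $6.41 (Novara) > $5.47 (Dune) > $5.37 (Willow) > $3.67 (Hale)
Slot 1 goes to the first-ranked bidder, Orion, who pays the next bid down: $6.41/click.

Orion; $6.41 per click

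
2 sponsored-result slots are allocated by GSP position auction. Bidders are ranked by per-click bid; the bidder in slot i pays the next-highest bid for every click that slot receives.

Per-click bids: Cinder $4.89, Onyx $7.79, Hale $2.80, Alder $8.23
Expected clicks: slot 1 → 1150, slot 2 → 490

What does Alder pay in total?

Alder pays $8958.50

Per-click bids in order: $8.23 (Alder) > $7.79 (Onyx) > $4.89 (Cinder) > …
Alder holds slot 1 → pays next bid $7.79 × 1150 clicks = $8958.50.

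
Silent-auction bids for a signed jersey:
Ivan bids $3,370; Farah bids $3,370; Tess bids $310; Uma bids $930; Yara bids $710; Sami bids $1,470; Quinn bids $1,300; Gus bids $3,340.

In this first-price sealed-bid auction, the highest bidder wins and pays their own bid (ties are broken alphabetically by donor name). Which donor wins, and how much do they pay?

Farah pays $3,370

First-price sealed-bid auction: the highest bidder wins and pays their own bid.
Bids in order: 3,370 (Farah) > 3,370 (Ivan) > 3,340 (Gus) > 1,470 (Sami) > 1,300 (Quinn) > 930 (Uma) > …
Farah and Ivan tie at $3,370; tie-break gives it to Farah.
Farah is highest → pays own bid, $3,370.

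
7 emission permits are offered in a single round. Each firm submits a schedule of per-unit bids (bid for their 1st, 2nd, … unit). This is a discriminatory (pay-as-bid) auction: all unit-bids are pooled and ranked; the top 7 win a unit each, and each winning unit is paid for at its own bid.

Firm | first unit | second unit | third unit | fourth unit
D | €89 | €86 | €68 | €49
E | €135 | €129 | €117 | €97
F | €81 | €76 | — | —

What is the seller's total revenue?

Total revenue: €734

All unit-bids, highest first — top 7: 135 (E-1), 129 (E-2), 117 (E-3), 97 (E-4), 89 (D-1), 86 (D-2), 81 (F-1)
Next rejected bid: €76 (not a price — pay-as-bid).
Each winning unit pays its own bid.
Revenue = 135 + 129 + 117 + 97 + 89 + 86 + 81 = €734.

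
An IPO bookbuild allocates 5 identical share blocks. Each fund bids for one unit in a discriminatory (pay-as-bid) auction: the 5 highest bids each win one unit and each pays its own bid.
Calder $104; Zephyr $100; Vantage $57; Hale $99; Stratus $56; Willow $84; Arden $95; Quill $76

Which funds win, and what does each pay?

Calder $104, Zephyr $100, Hale $99, Arden $95, Willow $84

Ordering the bids: 104 (Calder), 100 (Zephyr), 99 (Hale), 95 (Arden), 84 (Willow), 76 (Quill), 57 (Vantage), …
Top 5: Calder, Zephyr, Hale, Arden, Willow.
Each winner pays its own bid: Calder $104, Zephyr $100, Hale $99, Arden $95, Willow $84.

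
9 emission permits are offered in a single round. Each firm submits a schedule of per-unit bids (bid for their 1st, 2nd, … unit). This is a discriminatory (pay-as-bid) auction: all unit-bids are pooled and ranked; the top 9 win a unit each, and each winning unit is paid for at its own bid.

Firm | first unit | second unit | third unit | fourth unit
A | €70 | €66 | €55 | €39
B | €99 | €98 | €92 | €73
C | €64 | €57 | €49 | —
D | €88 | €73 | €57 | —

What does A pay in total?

A pays €136

All unit-bids, highest first — top 9: 99 (B-1), 98 (B-2), 92 (B-3), 88 (D-1), 73 (B-4), 73 (D-2), 70 (A-1), 66 (A-2), 64 (C-1)
Next rejected bid: €57 (not a price — pay-as-bid).
A's winning unit-bids: 70 + 66 = €136.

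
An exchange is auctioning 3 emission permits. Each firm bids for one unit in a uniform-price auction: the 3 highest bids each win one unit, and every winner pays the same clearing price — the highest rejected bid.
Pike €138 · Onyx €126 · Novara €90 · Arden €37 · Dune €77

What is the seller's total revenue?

Ordering the bids: 138 (Pike), 126 (Onyx), 90 (Novara), 77 (Dune), 37 (Arden)
Winners (3 units): Pike, Onyx, Novara.
Clearing price = highest rejected bid = €77.
Total revenue = 3 × €77 = €231.

Total revenue: €231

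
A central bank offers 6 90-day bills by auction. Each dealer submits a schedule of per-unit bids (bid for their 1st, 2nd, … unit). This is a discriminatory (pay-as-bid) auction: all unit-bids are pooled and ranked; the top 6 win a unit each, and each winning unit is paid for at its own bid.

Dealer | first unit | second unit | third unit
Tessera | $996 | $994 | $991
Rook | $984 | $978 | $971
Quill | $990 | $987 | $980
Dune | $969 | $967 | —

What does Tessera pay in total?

Tessera pays $2,981

Pooled unit-bids ranked (top 6): 996 (Tessera-1), 994 (Tessera-2), 991 (Tessera-3), 990 (Quill-1), 987 (Quill-2), 984 (Rook-1)
Next rejected bid: $980 (not a price — pay-as-bid).
Tessera's winning unit-bids: 996 + 994 + 991 = $2,981.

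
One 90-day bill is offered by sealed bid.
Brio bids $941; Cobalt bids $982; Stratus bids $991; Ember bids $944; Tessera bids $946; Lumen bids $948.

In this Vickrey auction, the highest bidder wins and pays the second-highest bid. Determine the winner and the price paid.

Stratus pays $982

Bids in order: 991 (Stratus) > 982 (Cobalt) > 948 (Lumen) > 946 (Tessera) > 944 (Ember) > 941 (Brio)
Stratus wins with the highest bid; price is set by the runner-up at $982.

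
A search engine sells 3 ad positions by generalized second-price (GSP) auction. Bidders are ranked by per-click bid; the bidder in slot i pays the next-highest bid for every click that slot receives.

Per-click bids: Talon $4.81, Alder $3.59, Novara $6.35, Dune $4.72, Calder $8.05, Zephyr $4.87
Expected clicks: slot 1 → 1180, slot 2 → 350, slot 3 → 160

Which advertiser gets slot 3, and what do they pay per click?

Per-click bids in order: $8.05 (Calder) > $6.35 (Novara) > $4.87 (Zephyr) > $4.81 (Talon) > …
Slot 3 goes to the third-ranked bidder, Zephyr, who pays the next bid down: $4.81/click.

Zephyr; $4.81 per click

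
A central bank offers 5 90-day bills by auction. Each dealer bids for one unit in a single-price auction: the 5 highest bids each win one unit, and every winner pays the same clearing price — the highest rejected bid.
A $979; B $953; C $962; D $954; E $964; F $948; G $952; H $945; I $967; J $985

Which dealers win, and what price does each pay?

Sorting: 985 (J), 979 (A), 967 (I), 964 (E), 962 (C), 954 (D), 953 (B), …
Winners (5 units): J, A, I, E, C.
First losing bid is D's $954, which sets the uniform price.

J, A, I, E, C; each pays $954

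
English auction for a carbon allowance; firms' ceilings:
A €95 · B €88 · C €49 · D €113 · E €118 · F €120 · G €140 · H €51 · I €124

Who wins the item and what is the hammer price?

Rule: the price rises until one bidder remains; the winner pays the price at which the last rival dropped out.
Limits ranked: 140 (G) > 124 (I) > 120 (F) > 118 (E) > 113 (D) > 95 (A) > …
Once the price passes €124, only G is left; the hammer falls at I's limit of €124.

G wins at €124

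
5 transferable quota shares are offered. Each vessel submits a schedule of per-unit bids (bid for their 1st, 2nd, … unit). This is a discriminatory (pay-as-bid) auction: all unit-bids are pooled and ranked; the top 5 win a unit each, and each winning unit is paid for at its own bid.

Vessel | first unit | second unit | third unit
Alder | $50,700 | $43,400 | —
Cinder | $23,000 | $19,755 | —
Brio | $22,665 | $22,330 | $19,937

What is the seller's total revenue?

Total revenue: $162,095

All unit-bids, highest first — top 5: 50,700 (Alder-1), 43,400 (Alder-2), 23,000 (Cinder-1), 22,665 (Brio-1), 22,330 (Brio-2)
Next rejected bid: $19,937 (not a price — pay-as-bid).
Each winning unit pays its own bid.
Revenue = 50,700 + 43,400 + 23,000 + 22,665 + 22,330 = $162,095.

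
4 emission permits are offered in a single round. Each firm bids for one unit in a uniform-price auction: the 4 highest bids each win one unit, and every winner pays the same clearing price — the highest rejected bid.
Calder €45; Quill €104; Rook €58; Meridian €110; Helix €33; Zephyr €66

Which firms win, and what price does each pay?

Bids ranked high→low: 110 (Meridian), 104 (Quill), 66 (Zephyr), 58 (Rook), 45 (Calder), 33 (Helix)
The 4 highest are Meridian, Quill, Zephyr, Rook.
First losing bid is Calder's €45, which sets the uniform price.

Meridian, Quill, Zephyr, Rook; each pays €45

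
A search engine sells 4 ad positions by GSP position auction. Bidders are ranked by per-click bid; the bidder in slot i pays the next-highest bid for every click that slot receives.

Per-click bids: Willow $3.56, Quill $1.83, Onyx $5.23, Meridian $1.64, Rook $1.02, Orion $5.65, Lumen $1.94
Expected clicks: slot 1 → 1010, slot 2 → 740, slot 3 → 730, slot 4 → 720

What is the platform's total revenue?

Total revenue: $10650.50

Sorting advertisers: $5.65 (Orion) > $5.23 (Onyx) > $3.56 (Willow) > $1.94 (Lumen) > $1.83 (Quill) > …
Slot 1: Orion pays $5.23 × 1010 = $5282.30
Slot 2: Onyx pays $3.56 × 740 = $2634.40
Slot 3: Willow pays $1.94 × 730 = $1416.20
Slot 4: Lumen pays $1.83 × 720 = $1317.60
Total = $10650.50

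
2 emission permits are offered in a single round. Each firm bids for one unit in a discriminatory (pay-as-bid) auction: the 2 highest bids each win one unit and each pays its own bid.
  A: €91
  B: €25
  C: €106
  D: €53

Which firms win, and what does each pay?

Bids ranked high→low: 106 (C), 91 (A), 53 (D), 25 (B)
The 2 highest are C, A.
Each winner pays its own bid: C €106, A €91.

C €106, A €91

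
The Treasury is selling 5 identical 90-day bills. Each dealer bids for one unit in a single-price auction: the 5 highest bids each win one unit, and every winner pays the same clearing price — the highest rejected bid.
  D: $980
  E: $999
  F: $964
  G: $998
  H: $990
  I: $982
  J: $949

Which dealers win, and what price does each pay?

E, G, H, I, D; each pays $964

Ordering the bids: 999 (E), 998 (G), 990 (H), 982 (I), 980 (D), 964 (F), 949 (J)
Winners (5 units): E, G, H, I, D.
Highest unsuccessful bid: $964 → clearing price.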